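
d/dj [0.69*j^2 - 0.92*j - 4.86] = 1.38*j - 0.92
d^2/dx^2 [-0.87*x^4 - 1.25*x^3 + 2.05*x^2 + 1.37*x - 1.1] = -10.44*x^2 - 7.5*x + 4.1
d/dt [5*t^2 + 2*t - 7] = 10*t + 2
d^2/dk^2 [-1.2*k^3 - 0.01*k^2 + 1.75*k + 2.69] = -7.2*k - 0.02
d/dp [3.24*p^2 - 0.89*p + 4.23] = 6.48*p - 0.89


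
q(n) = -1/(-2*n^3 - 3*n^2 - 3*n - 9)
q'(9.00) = 0.00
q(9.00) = 0.00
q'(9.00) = 0.00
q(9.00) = 0.00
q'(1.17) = -0.05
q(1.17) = 0.05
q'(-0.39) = -0.02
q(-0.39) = 0.12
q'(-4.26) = -0.01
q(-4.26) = -0.01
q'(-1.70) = -1.35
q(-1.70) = 0.36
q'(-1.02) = -0.06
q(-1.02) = 0.14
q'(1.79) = -0.03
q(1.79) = 0.03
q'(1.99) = -0.02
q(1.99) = 0.02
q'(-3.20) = -0.04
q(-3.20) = -0.03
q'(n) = -(6*n^2 + 6*n + 3)/(-2*n^3 - 3*n^2 - 3*n - 9)^2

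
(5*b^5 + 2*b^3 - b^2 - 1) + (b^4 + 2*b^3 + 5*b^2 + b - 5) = 5*b^5 + b^4 + 4*b^3 + 4*b^2 + b - 6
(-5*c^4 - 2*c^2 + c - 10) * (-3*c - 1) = 15*c^5 + 5*c^4 + 6*c^3 - c^2 + 29*c + 10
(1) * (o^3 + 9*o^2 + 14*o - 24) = o^3 + 9*o^2 + 14*o - 24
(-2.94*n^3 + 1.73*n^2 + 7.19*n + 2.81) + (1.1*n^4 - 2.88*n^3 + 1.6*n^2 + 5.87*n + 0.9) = 1.1*n^4 - 5.82*n^3 + 3.33*n^2 + 13.06*n + 3.71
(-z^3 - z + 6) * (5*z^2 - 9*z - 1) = -5*z^5 + 9*z^4 - 4*z^3 + 39*z^2 - 53*z - 6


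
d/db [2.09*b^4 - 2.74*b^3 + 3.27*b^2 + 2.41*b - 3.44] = 8.36*b^3 - 8.22*b^2 + 6.54*b + 2.41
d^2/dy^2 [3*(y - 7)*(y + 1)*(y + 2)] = 18*y - 24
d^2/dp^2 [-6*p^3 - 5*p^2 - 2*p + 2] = -36*p - 10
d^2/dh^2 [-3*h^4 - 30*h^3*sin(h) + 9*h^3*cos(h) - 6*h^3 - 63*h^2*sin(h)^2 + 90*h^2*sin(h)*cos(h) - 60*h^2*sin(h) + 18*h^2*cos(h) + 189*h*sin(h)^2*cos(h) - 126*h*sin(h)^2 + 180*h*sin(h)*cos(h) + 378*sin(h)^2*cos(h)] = 30*h^3*sin(h) - 9*h^3*cos(h) + 6*h^2*sin(h) - 180*h^2*sin(2*h) - 198*h^2*cos(h) - 126*h^2*cos(2*h) - 36*h^2 - 252*h*sin(h) - 612*h*sin(2*h) - 933*h*cos(h)/4 + 108*h*cos(2*h) + 1701*h*cos(3*h)/4 - 36*h - 429*sin(h)/2 - 162*sin(2*h) + 567*sin(3*h)/2 - 117*cos(h)/2 + 423*cos(2*h) + 1701*cos(3*h)/2 - 63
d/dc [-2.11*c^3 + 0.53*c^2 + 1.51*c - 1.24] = -6.33*c^2 + 1.06*c + 1.51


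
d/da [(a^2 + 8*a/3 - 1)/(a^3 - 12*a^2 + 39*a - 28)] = (-3*a^4 - 16*a^3 + 222*a^2 - 240*a - 107)/(3*(a^6 - 24*a^5 + 222*a^4 - 992*a^3 + 2193*a^2 - 2184*a + 784))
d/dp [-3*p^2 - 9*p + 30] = -6*p - 9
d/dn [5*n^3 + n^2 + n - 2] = 15*n^2 + 2*n + 1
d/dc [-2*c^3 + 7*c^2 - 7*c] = -6*c^2 + 14*c - 7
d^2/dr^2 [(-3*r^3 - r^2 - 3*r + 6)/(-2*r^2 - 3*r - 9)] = 6*(-7*r^3 + 39*r^2 + 153*r + 18)/(8*r^6 + 36*r^5 + 162*r^4 + 351*r^3 + 729*r^2 + 729*r + 729)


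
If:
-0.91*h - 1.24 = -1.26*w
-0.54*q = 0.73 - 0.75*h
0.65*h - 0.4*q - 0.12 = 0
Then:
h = -4.45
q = -7.54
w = -2.23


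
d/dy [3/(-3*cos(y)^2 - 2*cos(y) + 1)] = -6*(3*cos(y) + 1)*sin(y)/(3*cos(y)^2 + 2*cos(y) - 1)^2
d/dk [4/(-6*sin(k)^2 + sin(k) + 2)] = 4*(12*sin(k) - 1)*cos(k)/(-6*sin(k)^2 + sin(k) + 2)^2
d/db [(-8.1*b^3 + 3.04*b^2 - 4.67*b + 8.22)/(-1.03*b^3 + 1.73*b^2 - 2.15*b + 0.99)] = (-10.8818*b^4 + 25.2098*b^3 + 2.8859*b^2 - 22.422*b + 13.0497)/(1.0609*b^6 - 3.5638*b^5 + 7.4219*b^4 - 9.4784*b^3 + 8.0479*b^2 - 4.257*b + 0.9801)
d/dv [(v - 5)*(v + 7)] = 2*v + 2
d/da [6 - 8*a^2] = -16*a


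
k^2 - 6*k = k*(k - 6)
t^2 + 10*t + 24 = (t + 4)*(t + 6)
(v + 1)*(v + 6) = v^2 + 7*v + 6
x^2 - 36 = (x - 6)*(x + 6)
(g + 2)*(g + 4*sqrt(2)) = g^2 + 2*g + 4*sqrt(2)*g + 8*sqrt(2)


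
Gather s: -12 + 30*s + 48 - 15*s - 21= 15*s + 15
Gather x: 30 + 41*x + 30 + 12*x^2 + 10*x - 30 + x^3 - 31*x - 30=x^3 + 12*x^2 + 20*x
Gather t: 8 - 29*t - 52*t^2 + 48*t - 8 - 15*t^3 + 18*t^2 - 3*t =-15*t^3 - 34*t^2 + 16*t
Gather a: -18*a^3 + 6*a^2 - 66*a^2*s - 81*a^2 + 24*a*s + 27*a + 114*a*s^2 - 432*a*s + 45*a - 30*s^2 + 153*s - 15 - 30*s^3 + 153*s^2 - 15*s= -18*a^3 + a^2*(-66*s - 75) + a*(114*s^2 - 408*s + 72) - 30*s^3 + 123*s^2 + 138*s - 15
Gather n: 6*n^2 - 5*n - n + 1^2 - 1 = 6*n^2 - 6*n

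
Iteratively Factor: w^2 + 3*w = (w)*(w + 3)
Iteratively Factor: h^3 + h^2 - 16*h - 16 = (h - 4)*(h^2 + 5*h + 4) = (h - 4)*(h + 4)*(h + 1)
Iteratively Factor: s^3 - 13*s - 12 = (s + 1)*(s^2 - s - 12) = (s - 4)*(s + 1)*(s + 3)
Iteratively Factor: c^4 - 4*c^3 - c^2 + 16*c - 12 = (c - 3)*(c^3 - c^2 - 4*c + 4) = (c - 3)*(c - 1)*(c^2 - 4) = (c - 3)*(c - 1)*(c + 2)*(c - 2)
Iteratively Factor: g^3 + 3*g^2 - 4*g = (g)*(g^2 + 3*g - 4) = g*(g - 1)*(g + 4)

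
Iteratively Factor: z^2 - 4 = (z + 2)*(z - 2)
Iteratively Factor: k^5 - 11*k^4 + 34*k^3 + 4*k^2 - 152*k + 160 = (k - 4)*(k^4 - 7*k^3 + 6*k^2 + 28*k - 40) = (k - 4)*(k - 2)*(k^3 - 5*k^2 - 4*k + 20) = (k - 4)*(k - 2)*(k + 2)*(k^2 - 7*k + 10) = (k - 5)*(k - 4)*(k - 2)*(k + 2)*(k - 2)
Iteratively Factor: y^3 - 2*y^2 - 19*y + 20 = (y + 4)*(y^2 - 6*y + 5) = (y - 1)*(y + 4)*(y - 5)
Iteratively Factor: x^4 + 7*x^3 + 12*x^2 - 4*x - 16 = (x - 1)*(x^3 + 8*x^2 + 20*x + 16) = (x - 1)*(x + 4)*(x^2 + 4*x + 4) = (x - 1)*(x + 2)*(x + 4)*(x + 2)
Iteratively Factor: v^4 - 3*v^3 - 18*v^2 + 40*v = (v - 2)*(v^3 - v^2 - 20*v) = v*(v - 2)*(v^2 - v - 20) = v*(v - 5)*(v - 2)*(v + 4)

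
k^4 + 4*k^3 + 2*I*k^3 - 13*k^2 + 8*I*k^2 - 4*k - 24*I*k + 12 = (k - 2)*(k + 6)*(k + I)^2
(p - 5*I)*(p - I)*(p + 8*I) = p^3 + 2*I*p^2 + 43*p - 40*I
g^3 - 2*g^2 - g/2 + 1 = (g - 2)*(g - sqrt(2)/2)*(g + sqrt(2)/2)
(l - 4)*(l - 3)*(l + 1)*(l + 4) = l^4 - 2*l^3 - 19*l^2 + 32*l + 48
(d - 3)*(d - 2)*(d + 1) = d^3 - 4*d^2 + d + 6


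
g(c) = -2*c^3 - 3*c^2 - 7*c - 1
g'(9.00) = -547.00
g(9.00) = -1765.00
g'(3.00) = -79.00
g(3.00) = -103.00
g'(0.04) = -7.25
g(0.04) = -1.28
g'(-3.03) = -43.91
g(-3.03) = 48.30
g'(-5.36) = -147.22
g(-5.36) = 258.31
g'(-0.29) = -5.76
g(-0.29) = 0.83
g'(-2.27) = -24.30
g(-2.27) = 22.83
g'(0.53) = -11.87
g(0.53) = -5.85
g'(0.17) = -8.19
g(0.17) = -2.29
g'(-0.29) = -5.76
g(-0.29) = 0.83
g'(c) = -6*c^2 - 6*c - 7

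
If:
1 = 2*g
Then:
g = 1/2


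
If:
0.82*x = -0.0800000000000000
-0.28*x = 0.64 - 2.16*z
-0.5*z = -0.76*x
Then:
No Solution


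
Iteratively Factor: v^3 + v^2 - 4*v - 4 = (v + 2)*(v^2 - v - 2) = (v + 1)*(v + 2)*(v - 2)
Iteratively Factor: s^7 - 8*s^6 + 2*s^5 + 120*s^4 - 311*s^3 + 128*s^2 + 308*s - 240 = (s + 4)*(s^6 - 12*s^5 + 50*s^4 - 80*s^3 + 9*s^2 + 92*s - 60) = (s - 5)*(s + 4)*(s^5 - 7*s^4 + 15*s^3 - 5*s^2 - 16*s + 12) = (s - 5)*(s - 1)*(s + 4)*(s^4 - 6*s^3 + 9*s^2 + 4*s - 12) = (s - 5)*(s - 1)*(s + 1)*(s + 4)*(s^3 - 7*s^2 + 16*s - 12) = (s - 5)*(s - 2)*(s - 1)*(s + 1)*(s + 4)*(s^2 - 5*s + 6) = (s - 5)*(s - 2)^2*(s - 1)*(s + 1)*(s + 4)*(s - 3)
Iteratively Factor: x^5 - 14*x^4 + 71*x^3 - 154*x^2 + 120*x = (x - 5)*(x^4 - 9*x^3 + 26*x^2 - 24*x) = (x - 5)*(x - 4)*(x^3 - 5*x^2 + 6*x) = x*(x - 5)*(x - 4)*(x^2 - 5*x + 6) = x*(x - 5)*(x - 4)*(x - 3)*(x - 2)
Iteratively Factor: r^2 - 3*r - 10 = (r - 5)*(r + 2)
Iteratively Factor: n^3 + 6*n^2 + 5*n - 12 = (n - 1)*(n^2 + 7*n + 12) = (n - 1)*(n + 3)*(n + 4)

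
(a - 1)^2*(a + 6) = a^3 + 4*a^2 - 11*a + 6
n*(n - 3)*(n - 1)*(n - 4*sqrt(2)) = n^4 - 4*sqrt(2)*n^3 - 4*n^3 + 3*n^2 + 16*sqrt(2)*n^2 - 12*sqrt(2)*n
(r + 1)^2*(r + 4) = r^3 + 6*r^2 + 9*r + 4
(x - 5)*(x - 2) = x^2 - 7*x + 10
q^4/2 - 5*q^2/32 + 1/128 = (q/2 + 1/4)*(q - 1/2)*(q - 1/4)*(q + 1/4)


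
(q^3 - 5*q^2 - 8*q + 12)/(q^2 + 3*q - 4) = (q^2 - 4*q - 12)/(q + 4)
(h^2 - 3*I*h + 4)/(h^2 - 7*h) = (h^2 - 3*I*h + 4)/(h*(h - 7))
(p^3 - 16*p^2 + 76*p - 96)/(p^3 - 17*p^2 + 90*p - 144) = (p - 2)/(p - 3)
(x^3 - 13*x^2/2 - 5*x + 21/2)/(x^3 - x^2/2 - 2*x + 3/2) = (x - 7)/(x - 1)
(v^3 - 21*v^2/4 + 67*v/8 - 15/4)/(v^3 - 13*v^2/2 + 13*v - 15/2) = (4*v^2 - 11*v + 6)/(4*(v^2 - 4*v + 3))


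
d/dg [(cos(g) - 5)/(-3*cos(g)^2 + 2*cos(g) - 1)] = 3*(sin(g)^2 + 10*cos(g) - 4)*sin(g)/(3*sin(g)^2 + 2*cos(g) - 4)^2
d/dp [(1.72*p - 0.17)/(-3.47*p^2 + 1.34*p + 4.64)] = (5.9684*p^2 - 1.1798*p + 8.2086)/(12.0409*p^4 - 9.2996*p^3 - 30.406*p^2 + 12.4352*p + 21.5296)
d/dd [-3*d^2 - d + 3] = -6*d - 1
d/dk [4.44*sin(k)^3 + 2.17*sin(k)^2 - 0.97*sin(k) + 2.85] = (13.32*sin(k)^2 + 4.34*sin(k) - 0.97)*cos(k)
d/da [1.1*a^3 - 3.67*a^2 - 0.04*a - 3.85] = 3.3*a^2 - 7.34*a - 0.04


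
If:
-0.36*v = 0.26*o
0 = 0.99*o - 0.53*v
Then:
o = 0.00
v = 0.00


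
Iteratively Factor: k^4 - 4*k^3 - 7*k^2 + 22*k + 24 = (k - 4)*(k^3 - 7*k - 6) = (k - 4)*(k + 1)*(k^2 - k - 6) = (k - 4)*(k - 3)*(k + 1)*(k + 2)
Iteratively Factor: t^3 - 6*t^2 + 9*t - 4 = (t - 4)*(t^2 - 2*t + 1) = (t - 4)*(t - 1)*(t - 1)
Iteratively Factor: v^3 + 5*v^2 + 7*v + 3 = (v + 1)*(v^2 + 4*v + 3) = (v + 1)^2*(v + 3)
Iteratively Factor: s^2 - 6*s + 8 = (s - 4)*(s - 2)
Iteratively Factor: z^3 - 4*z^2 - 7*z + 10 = (z + 2)*(z^2 - 6*z + 5) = (z - 5)*(z + 2)*(z - 1)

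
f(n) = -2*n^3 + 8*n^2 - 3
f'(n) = -6*n^2 + 16*n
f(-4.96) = 437.86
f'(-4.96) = -226.97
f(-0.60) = 0.31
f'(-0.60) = -11.76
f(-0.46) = -1.11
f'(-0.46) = -8.63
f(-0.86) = 4.19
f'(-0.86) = -18.20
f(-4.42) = 325.99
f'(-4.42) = -187.94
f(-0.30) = -2.23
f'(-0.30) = -5.34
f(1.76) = 10.88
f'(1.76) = 9.57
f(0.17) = -2.78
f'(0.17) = 2.55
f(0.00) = -3.00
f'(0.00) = 0.00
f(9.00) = -813.00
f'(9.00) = -342.00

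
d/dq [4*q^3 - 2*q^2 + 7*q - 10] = 12*q^2 - 4*q + 7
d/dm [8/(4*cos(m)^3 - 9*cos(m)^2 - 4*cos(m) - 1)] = 16*(6*cos(m)^2 - 9*cos(m) - 2)*sin(m)/(4*sin(m)^2*cos(m) - 9*sin(m)^2 + 10)^2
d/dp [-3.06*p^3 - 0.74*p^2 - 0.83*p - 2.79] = -9.18*p^2 - 1.48*p - 0.83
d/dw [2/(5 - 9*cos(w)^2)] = -36*sin(w)*cos(w)/(9*cos(w)^2 - 5)^2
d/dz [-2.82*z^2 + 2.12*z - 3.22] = 2.12 - 5.64*z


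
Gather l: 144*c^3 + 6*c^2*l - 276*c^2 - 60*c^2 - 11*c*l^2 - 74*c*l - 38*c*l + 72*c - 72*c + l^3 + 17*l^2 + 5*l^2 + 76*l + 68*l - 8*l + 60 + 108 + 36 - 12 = 144*c^3 - 336*c^2 + l^3 + l^2*(22 - 11*c) + l*(6*c^2 - 112*c + 136) + 192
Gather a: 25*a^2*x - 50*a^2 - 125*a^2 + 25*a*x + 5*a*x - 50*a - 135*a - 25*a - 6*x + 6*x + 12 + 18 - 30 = a^2*(25*x - 175) + a*(30*x - 210)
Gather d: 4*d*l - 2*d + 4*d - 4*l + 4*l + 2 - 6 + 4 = d*(4*l + 2)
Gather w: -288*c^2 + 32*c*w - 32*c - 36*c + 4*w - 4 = -288*c^2 - 68*c + w*(32*c + 4) - 4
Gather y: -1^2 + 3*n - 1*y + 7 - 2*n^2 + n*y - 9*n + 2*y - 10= -2*n^2 - 6*n + y*(n + 1) - 4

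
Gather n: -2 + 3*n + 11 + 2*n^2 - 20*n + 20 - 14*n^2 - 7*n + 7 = -12*n^2 - 24*n + 36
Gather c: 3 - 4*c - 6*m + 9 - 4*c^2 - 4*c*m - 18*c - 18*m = -4*c^2 + c*(-4*m - 22) - 24*m + 12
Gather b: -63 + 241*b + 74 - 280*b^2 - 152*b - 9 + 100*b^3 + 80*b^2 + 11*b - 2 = 100*b^3 - 200*b^2 + 100*b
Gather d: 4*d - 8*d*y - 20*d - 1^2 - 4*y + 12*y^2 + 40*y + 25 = d*(-8*y - 16) + 12*y^2 + 36*y + 24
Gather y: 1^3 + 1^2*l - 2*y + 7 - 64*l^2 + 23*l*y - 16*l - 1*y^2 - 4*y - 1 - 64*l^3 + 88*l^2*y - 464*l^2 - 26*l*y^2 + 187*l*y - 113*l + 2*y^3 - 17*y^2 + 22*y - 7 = -64*l^3 - 528*l^2 - 128*l + 2*y^3 + y^2*(-26*l - 18) + y*(88*l^2 + 210*l + 16)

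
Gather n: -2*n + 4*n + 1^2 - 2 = 2*n - 1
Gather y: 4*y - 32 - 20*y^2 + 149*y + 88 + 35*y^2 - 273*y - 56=15*y^2 - 120*y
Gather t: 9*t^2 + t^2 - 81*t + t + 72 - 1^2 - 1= 10*t^2 - 80*t + 70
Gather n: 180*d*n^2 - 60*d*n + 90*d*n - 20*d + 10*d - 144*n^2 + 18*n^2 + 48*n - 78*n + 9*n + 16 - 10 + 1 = -10*d + n^2*(180*d - 126) + n*(30*d - 21) + 7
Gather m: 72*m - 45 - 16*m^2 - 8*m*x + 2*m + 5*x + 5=-16*m^2 + m*(74 - 8*x) + 5*x - 40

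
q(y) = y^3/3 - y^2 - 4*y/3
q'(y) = y^2 - 2*y - 4/3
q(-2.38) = -6.98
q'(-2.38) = 9.09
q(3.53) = -2.51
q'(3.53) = 4.07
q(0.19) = -0.29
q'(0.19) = -1.68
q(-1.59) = -1.75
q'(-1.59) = 4.37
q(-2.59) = -9.05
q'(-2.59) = 10.55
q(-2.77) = -11.06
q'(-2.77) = 11.88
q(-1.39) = -0.97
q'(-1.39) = 3.38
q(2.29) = -4.29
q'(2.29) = -0.67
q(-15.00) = -1330.00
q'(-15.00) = 253.67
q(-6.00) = -100.00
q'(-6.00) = 46.67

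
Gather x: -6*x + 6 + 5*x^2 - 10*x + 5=5*x^2 - 16*x + 11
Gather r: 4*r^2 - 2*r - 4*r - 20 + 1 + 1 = 4*r^2 - 6*r - 18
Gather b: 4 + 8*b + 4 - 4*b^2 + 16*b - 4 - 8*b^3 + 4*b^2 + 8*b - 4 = -8*b^3 + 32*b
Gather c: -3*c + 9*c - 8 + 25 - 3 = 6*c + 14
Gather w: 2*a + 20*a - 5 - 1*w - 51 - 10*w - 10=22*a - 11*w - 66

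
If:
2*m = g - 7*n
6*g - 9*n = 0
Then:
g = 3*n/2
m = -11*n/4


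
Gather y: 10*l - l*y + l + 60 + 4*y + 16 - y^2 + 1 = 11*l - y^2 + y*(4 - l) + 77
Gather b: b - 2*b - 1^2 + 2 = 1 - b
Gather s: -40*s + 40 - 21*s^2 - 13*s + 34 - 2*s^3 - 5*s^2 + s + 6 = -2*s^3 - 26*s^2 - 52*s + 80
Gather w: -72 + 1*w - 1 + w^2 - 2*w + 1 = w^2 - w - 72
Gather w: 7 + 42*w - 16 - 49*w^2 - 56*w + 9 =-49*w^2 - 14*w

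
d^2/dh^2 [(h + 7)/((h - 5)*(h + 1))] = 2*(h^3 + 21*h^2 - 69*h + 127)/(h^6 - 12*h^5 + 33*h^4 + 56*h^3 - 165*h^2 - 300*h - 125)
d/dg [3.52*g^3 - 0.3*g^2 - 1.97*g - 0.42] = 10.56*g^2 - 0.6*g - 1.97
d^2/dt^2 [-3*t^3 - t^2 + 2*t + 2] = -18*t - 2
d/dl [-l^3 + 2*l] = 2 - 3*l^2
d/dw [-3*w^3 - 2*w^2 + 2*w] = -9*w^2 - 4*w + 2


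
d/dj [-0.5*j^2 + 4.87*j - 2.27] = 4.87 - 1.0*j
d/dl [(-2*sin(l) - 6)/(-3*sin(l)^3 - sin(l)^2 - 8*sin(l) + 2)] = 2*(-6*sin(l)^3 - 28*sin(l)^2 - 6*sin(l) - 26)*cos(l)/(3*sin(l)^3 + sin(l)^2 + 8*sin(l) - 2)^2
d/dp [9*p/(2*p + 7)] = 63/(2*p + 7)^2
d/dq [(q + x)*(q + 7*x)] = 2*q + 8*x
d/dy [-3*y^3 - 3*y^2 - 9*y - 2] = -9*y^2 - 6*y - 9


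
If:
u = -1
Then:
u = -1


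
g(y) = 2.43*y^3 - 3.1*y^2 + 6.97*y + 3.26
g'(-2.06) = 50.68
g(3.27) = 77.87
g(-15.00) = -9000.04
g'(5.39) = 185.34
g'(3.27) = 64.65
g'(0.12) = 6.33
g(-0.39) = -0.07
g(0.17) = 4.37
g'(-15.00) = 1740.22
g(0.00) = 3.26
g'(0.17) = 6.13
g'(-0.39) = 10.50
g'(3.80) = 88.68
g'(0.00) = 6.97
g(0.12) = 4.06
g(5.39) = 331.28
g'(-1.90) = 45.07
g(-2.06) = -45.50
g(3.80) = 118.32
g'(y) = 7.29*y^2 - 6.2*y + 6.97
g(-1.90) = -37.84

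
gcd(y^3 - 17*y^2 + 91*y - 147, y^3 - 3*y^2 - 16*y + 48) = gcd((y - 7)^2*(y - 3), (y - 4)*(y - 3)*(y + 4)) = y - 3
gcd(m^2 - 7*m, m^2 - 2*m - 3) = 1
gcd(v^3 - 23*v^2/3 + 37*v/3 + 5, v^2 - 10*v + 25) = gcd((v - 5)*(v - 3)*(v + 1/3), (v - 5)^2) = v - 5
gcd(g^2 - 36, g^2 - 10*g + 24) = g - 6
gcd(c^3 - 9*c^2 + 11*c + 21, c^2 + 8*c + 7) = c + 1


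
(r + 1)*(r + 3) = r^2 + 4*r + 3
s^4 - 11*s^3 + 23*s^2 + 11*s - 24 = (s - 8)*(s - 3)*(s - 1)*(s + 1)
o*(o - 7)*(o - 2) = o^3 - 9*o^2 + 14*o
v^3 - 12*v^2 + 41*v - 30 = (v - 6)*(v - 5)*(v - 1)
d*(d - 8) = d^2 - 8*d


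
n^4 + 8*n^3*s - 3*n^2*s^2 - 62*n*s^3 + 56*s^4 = (n - 2*s)*(n - s)*(n + 4*s)*(n + 7*s)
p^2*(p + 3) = p^3 + 3*p^2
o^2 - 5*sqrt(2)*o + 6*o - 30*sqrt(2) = (o + 6)*(o - 5*sqrt(2))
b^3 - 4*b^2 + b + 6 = (b - 3)*(b - 2)*(b + 1)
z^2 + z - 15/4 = (z - 3/2)*(z + 5/2)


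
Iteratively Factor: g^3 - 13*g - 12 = (g - 4)*(g^2 + 4*g + 3) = (g - 4)*(g + 1)*(g + 3)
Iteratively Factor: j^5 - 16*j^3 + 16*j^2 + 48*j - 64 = (j + 4)*(j^4 - 4*j^3 + 16*j - 16) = (j - 2)*(j + 4)*(j^3 - 2*j^2 - 4*j + 8) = (j - 2)^2*(j + 4)*(j^2 - 4) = (j - 2)^3*(j + 4)*(j + 2)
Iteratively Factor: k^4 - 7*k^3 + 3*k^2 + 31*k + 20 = (k + 1)*(k^3 - 8*k^2 + 11*k + 20) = (k + 1)^2*(k^2 - 9*k + 20) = (k - 4)*(k + 1)^2*(k - 5)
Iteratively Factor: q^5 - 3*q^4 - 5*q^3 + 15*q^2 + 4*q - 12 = (q + 1)*(q^4 - 4*q^3 - q^2 + 16*q - 12) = (q - 2)*(q + 1)*(q^3 - 2*q^2 - 5*q + 6) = (q - 2)*(q + 1)*(q + 2)*(q^2 - 4*q + 3) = (q - 2)*(q - 1)*(q + 1)*(q + 2)*(q - 3)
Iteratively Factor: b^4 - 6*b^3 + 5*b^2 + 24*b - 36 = (b - 2)*(b^3 - 4*b^2 - 3*b + 18) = (b - 3)*(b - 2)*(b^2 - b - 6) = (b - 3)*(b - 2)*(b + 2)*(b - 3)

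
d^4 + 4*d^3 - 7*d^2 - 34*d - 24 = (d - 3)*(d + 1)*(d + 2)*(d + 4)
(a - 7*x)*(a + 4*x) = a^2 - 3*a*x - 28*x^2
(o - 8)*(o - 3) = o^2 - 11*o + 24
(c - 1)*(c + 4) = c^2 + 3*c - 4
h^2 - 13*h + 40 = (h - 8)*(h - 5)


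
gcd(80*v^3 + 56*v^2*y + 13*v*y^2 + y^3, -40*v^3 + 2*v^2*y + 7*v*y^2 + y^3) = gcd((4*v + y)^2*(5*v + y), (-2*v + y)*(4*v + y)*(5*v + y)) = 20*v^2 + 9*v*y + y^2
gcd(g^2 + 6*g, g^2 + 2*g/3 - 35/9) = 1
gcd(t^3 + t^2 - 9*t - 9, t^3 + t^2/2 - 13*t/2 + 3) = t + 3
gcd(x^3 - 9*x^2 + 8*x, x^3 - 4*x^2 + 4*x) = x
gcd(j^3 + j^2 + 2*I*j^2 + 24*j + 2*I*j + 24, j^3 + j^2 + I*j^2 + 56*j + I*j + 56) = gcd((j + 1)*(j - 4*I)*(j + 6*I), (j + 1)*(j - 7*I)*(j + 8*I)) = j + 1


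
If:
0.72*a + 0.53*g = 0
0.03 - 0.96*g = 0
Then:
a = -0.02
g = 0.03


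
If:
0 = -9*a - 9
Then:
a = -1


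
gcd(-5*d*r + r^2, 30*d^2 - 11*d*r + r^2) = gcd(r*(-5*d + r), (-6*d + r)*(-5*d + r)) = -5*d + r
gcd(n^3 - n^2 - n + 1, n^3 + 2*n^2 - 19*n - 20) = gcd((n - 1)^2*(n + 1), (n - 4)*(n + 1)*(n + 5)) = n + 1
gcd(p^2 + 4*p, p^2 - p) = p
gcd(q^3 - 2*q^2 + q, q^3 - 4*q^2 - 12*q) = q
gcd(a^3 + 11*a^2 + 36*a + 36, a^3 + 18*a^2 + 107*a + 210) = a + 6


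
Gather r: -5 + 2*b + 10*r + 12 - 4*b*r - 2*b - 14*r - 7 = r*(-4*b - 4)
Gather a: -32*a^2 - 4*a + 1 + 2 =-32*a^2 - 4*a + 3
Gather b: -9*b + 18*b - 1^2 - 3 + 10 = 9*b + 6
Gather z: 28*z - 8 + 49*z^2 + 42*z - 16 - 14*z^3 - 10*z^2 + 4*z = -14*z^3 + 39*z^2 + 74*z - 24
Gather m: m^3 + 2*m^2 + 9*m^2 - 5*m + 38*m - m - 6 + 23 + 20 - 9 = m^3 + 11*m^2 + 32*m + 28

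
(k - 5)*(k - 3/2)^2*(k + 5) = k^4 - 3*k^3 - 91*k^2/4 + 75*k - 225/4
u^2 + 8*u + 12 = (u + 2)*(u + 6)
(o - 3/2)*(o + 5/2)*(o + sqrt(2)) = o^3 + o^2 + sqrt(2)*o^2 - 15*o/4 + sqrt(2)*o - 15*sqrt(2)/4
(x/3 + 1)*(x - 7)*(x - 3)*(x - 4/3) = x^4/3 - 25*x^3/9 + x^2/9 + 25*x - 28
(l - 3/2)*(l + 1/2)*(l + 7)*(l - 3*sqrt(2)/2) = l^4 - 3*sqrt(2)*l^3/2 + 6*l^3 - 9*sqrt(2)*l^2 - 31*l^2/4 - 21*l/4 + 93*sqrt(2)*l/8 + 63*sqrt(2)/8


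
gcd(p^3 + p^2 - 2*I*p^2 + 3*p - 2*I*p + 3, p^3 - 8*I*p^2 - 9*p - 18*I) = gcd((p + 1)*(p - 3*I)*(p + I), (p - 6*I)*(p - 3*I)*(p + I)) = p^2 - 2*I*p + 3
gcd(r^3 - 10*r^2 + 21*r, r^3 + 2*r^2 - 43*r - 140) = r - 7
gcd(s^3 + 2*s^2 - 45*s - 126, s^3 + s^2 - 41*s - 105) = s^2 - 4*s - 21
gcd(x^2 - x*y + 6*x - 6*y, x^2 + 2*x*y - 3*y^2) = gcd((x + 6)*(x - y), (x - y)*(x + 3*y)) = x - y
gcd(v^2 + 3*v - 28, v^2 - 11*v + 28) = v - 4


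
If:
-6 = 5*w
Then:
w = -6/5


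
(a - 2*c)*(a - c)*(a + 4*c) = a^3 + a^2*c - 10*a*c^2 + 8*c^3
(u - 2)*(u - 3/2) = u^2 - 7*u/2 + 3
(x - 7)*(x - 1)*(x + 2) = x^3 - 6*x^2 - 9*x + 14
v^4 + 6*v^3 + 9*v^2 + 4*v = v*(v + 1)^2*(v + 4)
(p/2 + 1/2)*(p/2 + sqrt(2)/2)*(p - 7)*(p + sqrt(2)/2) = p^4/4 - 3*p^3/2 + 3*sqrt(2)*p^3/8 - 9*sqrt(2)*p^2/4 - 3*p^2/2 - 21*sqrt(2)*p/8 - 3*p/2 - 7/4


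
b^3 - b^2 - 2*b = b*(b - 2)*(b + 1)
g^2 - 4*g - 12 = (g - 6)*(g + 2)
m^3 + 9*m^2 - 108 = (m - 3)*(m + 6)^2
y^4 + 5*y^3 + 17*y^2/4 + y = y*(y + 1/2)^2*(y + 4)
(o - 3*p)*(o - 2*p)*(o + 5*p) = o^3 - 19*o*p^2 + 30*p^3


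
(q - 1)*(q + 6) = q^2 + 5*q - 6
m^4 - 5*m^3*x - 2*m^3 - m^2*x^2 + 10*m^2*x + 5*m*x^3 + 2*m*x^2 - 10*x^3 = (m - 2)*(m - 5*x)*(m - x)*(m + x)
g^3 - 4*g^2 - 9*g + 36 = (g - 4)*(g - 3)*(g + 3)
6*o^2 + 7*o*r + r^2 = (o + r)*(6*o + r)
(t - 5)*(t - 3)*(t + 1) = t^3 - 7*t^2 + 7*t + 15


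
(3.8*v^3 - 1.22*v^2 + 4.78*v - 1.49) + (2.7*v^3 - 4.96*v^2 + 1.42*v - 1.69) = 6.5*v^3 - 6.18*v^2 + 6.2*v - 3.18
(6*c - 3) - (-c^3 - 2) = c^3 + 6*c - 1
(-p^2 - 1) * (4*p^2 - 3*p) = -4*p^4 + 3*p^3 - 4*p^2 + 3*p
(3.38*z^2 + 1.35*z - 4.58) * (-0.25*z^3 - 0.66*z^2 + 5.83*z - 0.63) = -0.845*z^5 - 2.5683*z^4 + 19.9594*z^3 + 8.7639*z^2 - 27.5519*z + 2.8854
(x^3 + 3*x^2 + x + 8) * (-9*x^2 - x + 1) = -9*x^5 - 28*x^4 - 11*x^3 - 70*x^2 - 7*x + 8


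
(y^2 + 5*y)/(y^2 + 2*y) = (y + 5)/(y + 2)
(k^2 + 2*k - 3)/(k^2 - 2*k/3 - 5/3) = 3*(-k^2 - 2*k + 3)/(-3*k^2 + 2*k + 5)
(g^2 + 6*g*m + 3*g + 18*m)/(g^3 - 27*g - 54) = (g + 6*m)/(g^2 - 3*g - 18)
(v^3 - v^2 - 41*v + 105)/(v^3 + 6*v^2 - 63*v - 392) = (v^2 - 8*v + 15)/(v^2 - v - 56)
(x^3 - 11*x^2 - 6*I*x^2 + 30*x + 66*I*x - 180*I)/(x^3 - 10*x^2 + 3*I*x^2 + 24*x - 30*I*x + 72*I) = (x^2 - x*(5 + 6*I) + 30*I)/(x^2 + x*(-4 + 3*I) - 12*I)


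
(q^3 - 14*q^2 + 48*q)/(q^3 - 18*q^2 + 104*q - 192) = q/(q - 4)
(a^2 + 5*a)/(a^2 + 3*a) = (a + 5)/(a + 3)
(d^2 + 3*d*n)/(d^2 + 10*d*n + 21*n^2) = d/(d + 7*n)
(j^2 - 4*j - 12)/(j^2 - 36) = (j + 2)/(j + 6)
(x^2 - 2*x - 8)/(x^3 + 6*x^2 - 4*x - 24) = (x - 4)/(x^2 + 4*x - 12)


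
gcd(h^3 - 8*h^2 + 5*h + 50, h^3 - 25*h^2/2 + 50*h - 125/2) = h^2 - 10*h + 25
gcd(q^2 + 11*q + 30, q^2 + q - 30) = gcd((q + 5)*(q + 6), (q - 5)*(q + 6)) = q + 6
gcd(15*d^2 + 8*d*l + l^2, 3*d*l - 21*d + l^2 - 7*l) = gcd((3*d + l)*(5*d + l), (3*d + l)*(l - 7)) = 3*d + l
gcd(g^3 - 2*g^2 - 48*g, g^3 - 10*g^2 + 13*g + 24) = g - 8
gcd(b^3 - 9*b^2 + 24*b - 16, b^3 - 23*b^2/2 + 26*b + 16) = b - 4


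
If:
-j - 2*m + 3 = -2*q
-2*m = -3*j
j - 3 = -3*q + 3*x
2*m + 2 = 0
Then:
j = -2/3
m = -1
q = -17/6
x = -73/18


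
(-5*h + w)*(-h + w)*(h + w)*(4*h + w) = 20*h^4 + h^3*w - 21*h^2*w^2 - h*w^3 + w^4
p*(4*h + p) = 4*h*p + p^2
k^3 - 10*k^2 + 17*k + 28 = (k - 7)*(k - 4)*(k + 1)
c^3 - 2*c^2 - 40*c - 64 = (c - 8)*(c + 2)*(c + 4)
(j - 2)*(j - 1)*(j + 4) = j^3 + j^2 - 10*j + 8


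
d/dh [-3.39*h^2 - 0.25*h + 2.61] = -6.78*h - 0.25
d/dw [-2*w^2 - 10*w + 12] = -4*w - 10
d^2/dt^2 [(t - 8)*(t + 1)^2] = 6*t - 12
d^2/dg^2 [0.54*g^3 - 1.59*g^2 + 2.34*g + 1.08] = 3.24*g - 3.18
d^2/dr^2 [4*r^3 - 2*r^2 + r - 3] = 24*r - 4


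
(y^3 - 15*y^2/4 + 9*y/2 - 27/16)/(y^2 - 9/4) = (8*y^2 - 18*y + 9)/(4*(2*y + 3))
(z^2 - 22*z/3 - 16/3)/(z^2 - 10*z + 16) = (z + 2/3)/(z - 2)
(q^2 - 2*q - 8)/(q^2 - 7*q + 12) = (q + 2)/(q - 3)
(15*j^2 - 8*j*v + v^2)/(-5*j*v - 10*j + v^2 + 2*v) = (-3*j + v)/(v + 2)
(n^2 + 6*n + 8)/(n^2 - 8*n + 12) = (n^2 + 6*n + 8)/(n^2 - 8*n + 12)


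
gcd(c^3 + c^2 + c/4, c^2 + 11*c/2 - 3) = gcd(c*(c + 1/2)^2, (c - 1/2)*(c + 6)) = 1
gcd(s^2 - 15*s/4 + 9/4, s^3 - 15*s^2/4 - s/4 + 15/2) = s - 3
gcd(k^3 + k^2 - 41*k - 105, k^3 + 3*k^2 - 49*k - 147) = k^2 - 4*k - 21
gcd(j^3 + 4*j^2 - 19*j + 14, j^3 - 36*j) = 1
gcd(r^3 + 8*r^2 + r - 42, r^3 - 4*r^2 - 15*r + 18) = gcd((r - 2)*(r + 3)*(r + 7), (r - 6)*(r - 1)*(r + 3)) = r + 3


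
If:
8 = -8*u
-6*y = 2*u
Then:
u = -1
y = 1/3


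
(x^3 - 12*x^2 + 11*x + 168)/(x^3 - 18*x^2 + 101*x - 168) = (x + 3)/(x - 3)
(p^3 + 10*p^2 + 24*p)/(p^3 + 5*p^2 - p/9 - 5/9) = 9*p*(p^2 + 10*p + 24)/(9*p^3 + 45*p^2 - p - 5)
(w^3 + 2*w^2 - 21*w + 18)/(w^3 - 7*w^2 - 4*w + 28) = (w^3 + 2*w^2 - 21*w + 18)/(w^3 - 7*w^2 - 4*w + 28)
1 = 1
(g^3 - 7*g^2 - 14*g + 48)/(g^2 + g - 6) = g - 8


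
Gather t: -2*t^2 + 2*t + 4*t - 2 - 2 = -2*t^2 + 6*t - 4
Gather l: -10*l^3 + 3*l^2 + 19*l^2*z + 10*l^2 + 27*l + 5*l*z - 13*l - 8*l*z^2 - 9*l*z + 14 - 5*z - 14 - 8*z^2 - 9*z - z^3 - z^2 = -10*l^3 + l^2*(19*z + 13) + l*(-8*z^2 - 4*z + 14) - z^3 - 9*z^2 - 14*z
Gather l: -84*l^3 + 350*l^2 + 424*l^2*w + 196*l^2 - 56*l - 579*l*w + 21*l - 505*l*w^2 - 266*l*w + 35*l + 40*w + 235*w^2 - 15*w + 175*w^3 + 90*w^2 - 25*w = -84*l^3 + l^2*(424*w + 546) + l*(-505*w^2 - 845*w) + 175*w^3 + 325*w^2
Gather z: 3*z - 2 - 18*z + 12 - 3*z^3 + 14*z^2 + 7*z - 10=-3*z^3 + 14*z^2 - 8*z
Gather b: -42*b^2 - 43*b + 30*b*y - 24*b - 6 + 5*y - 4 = -42*b^2 + b*(30*y - 67) + 5*y - 10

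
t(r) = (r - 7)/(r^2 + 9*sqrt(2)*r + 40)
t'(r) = (-2*r - 9*sqrt(2))*(r - 7)/(r^2 + 9*sqrt(2)*r + 40)^2 + 1/(r^2 + 9*sqrt(2)*r + 40) = (r^2 + 9*sqrt(2)*r - (r - 7)*(2*r + 9*sqrt(2)) + 40)/(r^2 + 9*sqrt(2)*r + 40)^2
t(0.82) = -0.12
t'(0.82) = 0.05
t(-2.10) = -0.51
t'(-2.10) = 0.30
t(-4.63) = -4.64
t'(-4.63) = 6.82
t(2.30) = -0.06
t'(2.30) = 0.03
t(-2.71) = -0.76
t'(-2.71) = 0.51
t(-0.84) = -0.26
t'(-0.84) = 0.13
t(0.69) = -0.13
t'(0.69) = 0.06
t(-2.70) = -0.75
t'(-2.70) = 0.50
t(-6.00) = 35.37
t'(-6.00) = 67.33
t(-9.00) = -2.48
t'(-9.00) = -1.87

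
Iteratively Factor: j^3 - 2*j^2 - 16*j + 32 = (j + 4)*(j^2 - 6*j + 8) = (j - 4)*(j + 4)*(j - 2)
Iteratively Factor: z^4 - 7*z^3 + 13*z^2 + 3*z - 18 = (z - 3)*(z^3 - 4*z^2 + z + 6) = (z - 3)*(z - 2)*(z^2 - 2*z - 3) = (z - 3)^2*(z - 2)*(z + 1)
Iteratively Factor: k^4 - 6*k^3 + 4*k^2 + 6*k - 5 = (k + 1)*(k^3 - 7*k^2 + 11*k - 5) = (k - 5)*(k + 1)*(k^2 - 2*k + 1) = (k - 5)*(k - 1)*(k + 1)*(k - 1)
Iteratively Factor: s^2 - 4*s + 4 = (s - 2)*(s - 2)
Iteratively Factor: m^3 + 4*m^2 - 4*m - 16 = (m + 4)*(m^2 - 4) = (m + 2)*(m + 4)*(m - 2)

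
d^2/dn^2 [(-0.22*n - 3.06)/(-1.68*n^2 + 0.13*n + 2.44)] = ((-2.2176*n - 10.2244)*(-1.68*n^2 + 0.13*n + 2.44) - (0.22*n + 3.06)*(3.36*n - 0.13)*(6.72*n - 0.26))/(-1.68*n^2 + 0.13*n + 2.44)^3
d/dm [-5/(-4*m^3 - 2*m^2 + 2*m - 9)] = 10*(-6*m^2 - 2*m + 1)/(4*m^3 + 2*m^2 - 2*m + 9)^2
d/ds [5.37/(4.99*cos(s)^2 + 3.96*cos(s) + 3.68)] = (53.5926*cos(s) + 21.2652)*sin(s)/(4.99*cos(s)^2 + 3.96*cos(s) + 3.68)^2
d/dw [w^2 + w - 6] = 2*w + 1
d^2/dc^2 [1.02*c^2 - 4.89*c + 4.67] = 2.04000000000000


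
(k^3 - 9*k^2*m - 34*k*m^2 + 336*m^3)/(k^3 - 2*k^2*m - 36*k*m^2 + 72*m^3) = (k^2 - 15*k*m + 56*m^2)/(k^2 - 8*k*m + 12*m^2)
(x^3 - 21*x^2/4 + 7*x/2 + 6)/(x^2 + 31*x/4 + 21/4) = (x^2 - 6*x + 8)/(x + 7)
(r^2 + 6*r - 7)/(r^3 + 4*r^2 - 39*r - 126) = (r - 1)/(r^2 - 3*r - 18)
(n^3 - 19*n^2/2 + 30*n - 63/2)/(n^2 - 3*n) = n - 13/2 + 21/(2*n)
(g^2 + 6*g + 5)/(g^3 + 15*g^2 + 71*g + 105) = (g + 1)/(g^2 + 10*g + 21)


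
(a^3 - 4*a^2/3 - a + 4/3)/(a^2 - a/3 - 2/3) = (3*a^2 - a - 4)/(3*a + 2)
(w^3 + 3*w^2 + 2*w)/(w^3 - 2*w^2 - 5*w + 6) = w*(w + 1)/(w^2 - 4*w + 3)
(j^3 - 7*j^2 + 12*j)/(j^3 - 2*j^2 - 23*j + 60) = j/(j + 5)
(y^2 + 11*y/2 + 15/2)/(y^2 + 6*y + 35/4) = 2*(y + 3)/(2*y + 7)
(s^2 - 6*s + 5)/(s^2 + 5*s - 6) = (s - 5)/(s + 6)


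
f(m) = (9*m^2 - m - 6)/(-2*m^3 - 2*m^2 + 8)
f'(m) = (18*m - 1)/(-2*m^3 - 2*m^2 + 8) + (6*m^2 + 4*m)*(9*m^2 - m - 6)/(-2*m^3 - 2*m^2 + 8)^2 = (-m*(3*m + 2)*(-9*m^2 + m + 6) + (1 - 18*m)*(m^3 + m^2 - 4))/(2*(m^3 + m^2 - 4)^2)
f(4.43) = -0.81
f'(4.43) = 0.15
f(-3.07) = 1.74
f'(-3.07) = 0.44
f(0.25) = -0.73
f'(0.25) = 0.32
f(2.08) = -1.65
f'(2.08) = 1.09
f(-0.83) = 0.13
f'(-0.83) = -2.04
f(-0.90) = 0.28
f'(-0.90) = -2.15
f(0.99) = 0.45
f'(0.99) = 5.18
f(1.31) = 113.59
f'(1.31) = 24956.60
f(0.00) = -0.75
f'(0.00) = -0.12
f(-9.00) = 0.56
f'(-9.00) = 0.07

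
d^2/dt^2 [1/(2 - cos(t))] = (cos(t)^2 + 2*cos(t) - 2)/(cos(t) - 2)^3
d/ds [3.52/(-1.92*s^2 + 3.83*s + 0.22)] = (13.5168*s - 13.4816)/(-1.92*s^2 + 3.83*s + 0.22)^2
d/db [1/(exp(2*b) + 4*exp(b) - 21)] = 2*(-exp(b) - 2)*exp(b)/(exp(2*b) + 4*exp(b) - 21)^2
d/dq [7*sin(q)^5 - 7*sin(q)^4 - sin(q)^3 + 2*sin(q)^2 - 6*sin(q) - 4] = (35*sin(q)^4 - 28*sin(q)^3 - 3*sin(q)^2 + 4*sin(q) - 6)*cos(q)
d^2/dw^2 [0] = 0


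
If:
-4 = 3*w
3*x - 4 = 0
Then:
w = -4/3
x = 4/3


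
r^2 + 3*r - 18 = (r - 3)*(r + 6)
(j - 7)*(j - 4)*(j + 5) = j^3 - 6*j^2 - 27*j + 140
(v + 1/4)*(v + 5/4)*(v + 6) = v^3 + 15*v^2/2 + 149*v/16 + 15/8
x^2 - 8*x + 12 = (x - 6)*(x - 2)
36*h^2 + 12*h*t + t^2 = (6*h + t)^2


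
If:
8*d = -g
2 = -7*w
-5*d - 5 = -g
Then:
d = -5/13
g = 40/13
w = -2/7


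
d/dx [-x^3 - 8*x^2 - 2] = x*(-3*x - 16)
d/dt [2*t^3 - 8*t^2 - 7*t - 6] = 6*t^2 - 16*t - 7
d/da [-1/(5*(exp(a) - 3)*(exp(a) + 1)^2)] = (3*exp(a) - 5)*exp(a)/(5*(exp(a) - 3)^2*(exp(a) + 1)^3)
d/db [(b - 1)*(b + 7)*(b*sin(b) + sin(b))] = (b - 1)*(b + 1)*sin(b) + (b - 1)*(b + 7)*(b*cos(b) + sqrt(2)*sin(b + pi/4)) + (b + 1)*(b + 7)*sin(b)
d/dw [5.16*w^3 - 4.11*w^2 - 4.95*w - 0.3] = 15.48*w^2 - 8.22*w - 4.95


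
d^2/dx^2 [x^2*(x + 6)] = 6*x + 12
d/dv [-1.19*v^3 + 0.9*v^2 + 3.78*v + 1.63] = -3.57*v^2 + 1.8*v + 3.78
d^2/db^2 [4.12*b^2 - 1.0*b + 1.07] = 8.24000000000000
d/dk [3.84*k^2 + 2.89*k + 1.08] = 7.68*k + 2.89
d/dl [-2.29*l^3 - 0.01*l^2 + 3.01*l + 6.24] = -6.87*l^2 - 0.02*l + 3.01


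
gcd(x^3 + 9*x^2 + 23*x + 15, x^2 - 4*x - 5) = x + 1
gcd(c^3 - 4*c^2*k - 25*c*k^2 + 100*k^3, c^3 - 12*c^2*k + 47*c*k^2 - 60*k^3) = c^2 - 9*c*k + 20*k^2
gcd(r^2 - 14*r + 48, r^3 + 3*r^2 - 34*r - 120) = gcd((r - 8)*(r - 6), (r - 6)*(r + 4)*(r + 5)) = r - 6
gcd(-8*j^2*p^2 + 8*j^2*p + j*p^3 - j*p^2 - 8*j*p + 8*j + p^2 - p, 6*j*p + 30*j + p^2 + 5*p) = 1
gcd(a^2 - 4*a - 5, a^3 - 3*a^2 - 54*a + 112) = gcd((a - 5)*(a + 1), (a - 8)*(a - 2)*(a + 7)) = 1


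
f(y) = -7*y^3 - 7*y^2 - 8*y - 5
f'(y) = -21*y^2 - 14*y - 8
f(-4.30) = 456.52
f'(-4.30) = -336.09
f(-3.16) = 171.26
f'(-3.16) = -173.46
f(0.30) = -8.22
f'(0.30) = -14.09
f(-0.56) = -1.49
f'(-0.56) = -6.75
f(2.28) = -142.60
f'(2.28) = -149.09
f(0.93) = -24.12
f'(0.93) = -39.18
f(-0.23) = -3.45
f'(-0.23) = -5.89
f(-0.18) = -3.75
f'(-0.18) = -6.16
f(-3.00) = 145.00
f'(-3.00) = -155.00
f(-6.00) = 1303.00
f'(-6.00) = -680.00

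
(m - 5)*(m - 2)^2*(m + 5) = m^4 - 4*m^3 - 21*m^2 + 100*m - 100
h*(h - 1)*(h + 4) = h^3 + 3*h^2 - 4*h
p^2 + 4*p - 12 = (p - 2)*(p + 6)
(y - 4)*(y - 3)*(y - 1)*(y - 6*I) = y^4 - 8*y^3 - 6*I*y^3 + 19*y^2 + 48*I*y^2 - 12*y - 114*I*y + 72*I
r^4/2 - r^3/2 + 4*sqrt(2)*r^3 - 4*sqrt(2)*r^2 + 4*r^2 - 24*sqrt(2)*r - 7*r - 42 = (r/2 + 1)*(r - 3)*(r + sqrt(2))*(r + 7*sqrt(2))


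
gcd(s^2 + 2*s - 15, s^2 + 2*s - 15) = s^2 + 2*s - 15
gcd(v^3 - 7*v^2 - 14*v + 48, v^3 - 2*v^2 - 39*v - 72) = v^2 - 5*v - 24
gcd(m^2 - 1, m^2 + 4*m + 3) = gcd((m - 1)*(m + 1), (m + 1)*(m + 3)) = m + 1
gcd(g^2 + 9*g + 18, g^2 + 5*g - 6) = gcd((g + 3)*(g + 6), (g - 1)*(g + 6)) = g + 6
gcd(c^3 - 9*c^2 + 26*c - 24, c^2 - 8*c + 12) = c - 2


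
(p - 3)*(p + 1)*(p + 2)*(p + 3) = p^4 + 3*p^3 - 7*p^2 - 27*p - 18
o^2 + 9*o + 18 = (o + 3)*(o + 6)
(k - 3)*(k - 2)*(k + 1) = k^3 - 4*k^2 + k + 6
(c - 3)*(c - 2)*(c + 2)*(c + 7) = c^4 + 4*c^3 - 25*c^2 - 16*c + 84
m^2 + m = m*(m + 1)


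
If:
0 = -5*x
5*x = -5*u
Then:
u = 0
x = 0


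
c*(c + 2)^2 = c^3 + 4*c^2 + 4*c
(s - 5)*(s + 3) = s^2 - 2*s - 15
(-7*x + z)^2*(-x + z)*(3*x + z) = -147*x^4 + 140*x^3*z + 18*x^2*z^2 - 12*x*z^3 + z^4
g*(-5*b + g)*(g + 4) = -5*b*g^2 - 20*b*g + g^3 + 4*g^2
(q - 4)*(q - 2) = q^2 - 6*q + 8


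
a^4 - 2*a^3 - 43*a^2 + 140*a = a*(a - 5)*(a - 4)*(a + 7)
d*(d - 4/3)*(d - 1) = d^3 - 7*d^2/3 + 4*d/3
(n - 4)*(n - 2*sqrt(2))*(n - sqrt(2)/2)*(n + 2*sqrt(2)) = n^4 - 4*n^3 - sqrt(2)*n^3/2 - 8*n^2 + 2*sqrt(2)*n^2 + 4*sqrt(2)*n + 32*n - 16*sqrt(2)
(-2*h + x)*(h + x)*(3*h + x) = -6*h^3 - 5*h^2*x + 2*h*x^2 + x^3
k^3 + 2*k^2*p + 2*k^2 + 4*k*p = k*(k + 2)*(k + 2*p)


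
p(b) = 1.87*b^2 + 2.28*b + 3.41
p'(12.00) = 47.16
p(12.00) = 300.05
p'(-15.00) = -53.82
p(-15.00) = 389.96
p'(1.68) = 8.56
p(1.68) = 12.52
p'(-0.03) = 2.17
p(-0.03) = 3.34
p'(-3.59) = -11.15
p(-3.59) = 19.33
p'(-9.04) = -31.53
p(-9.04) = 135.62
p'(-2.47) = -6.96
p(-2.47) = 9.19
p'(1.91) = 9.42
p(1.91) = 14.59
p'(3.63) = 15.86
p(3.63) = 36.33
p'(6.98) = 28.39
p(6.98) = 110.43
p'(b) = 3.74*b + 2.28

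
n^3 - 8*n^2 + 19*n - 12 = (n - 4)*(n - 3)*(n - 1)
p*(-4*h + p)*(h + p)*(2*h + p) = -8*h^3*p - 10*h^2*p^2 - h*p^3 + p^4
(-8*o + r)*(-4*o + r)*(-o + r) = -32*o^3 + 44*o^2*r - 13*o*r^2 + r^3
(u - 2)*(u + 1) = u^2 - u - 2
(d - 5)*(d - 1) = d^2 - 6*d + 5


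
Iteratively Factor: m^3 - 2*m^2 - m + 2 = (m - 2)*(m^2 - 1) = (m - 2)*(m - 1)*(m + 1)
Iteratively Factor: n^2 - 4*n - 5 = (n - 5)*(n + 1)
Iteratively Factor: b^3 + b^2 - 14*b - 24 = (b + 2)*(b^2 - b - 12) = (b + 2)*(b + 3)*(b - 4)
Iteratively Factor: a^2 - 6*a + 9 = (a - 3)*(a - 3)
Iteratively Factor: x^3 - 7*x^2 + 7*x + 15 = (x - 3)*(x^2 - 4*x - 5) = (x - 3)*(x + 1)*(x - 5)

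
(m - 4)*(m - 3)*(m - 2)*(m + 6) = m^4 - 3*m^3 - 28*m^2 + 132*m - 144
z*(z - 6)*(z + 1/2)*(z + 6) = z^4 + z^3/2 - 36*z^2 - 18*z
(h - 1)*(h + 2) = h^2 + h - 2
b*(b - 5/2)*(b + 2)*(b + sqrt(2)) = b^4 - b^3/2 + sqrt(2)*b^3 - 5*b^2 - sqrt(2)*b^2/2 - 5*sqrt(2)*b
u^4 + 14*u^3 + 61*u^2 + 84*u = u*(u + 3)*(u + 4)*(u + 7)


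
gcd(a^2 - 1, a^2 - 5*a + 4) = a - 1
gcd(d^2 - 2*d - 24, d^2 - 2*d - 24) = d^2 - 2*d - 24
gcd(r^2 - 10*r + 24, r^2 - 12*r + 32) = r - 4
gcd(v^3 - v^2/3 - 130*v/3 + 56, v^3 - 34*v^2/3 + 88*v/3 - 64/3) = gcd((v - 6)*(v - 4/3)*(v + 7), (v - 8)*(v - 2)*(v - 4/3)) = v - 4/3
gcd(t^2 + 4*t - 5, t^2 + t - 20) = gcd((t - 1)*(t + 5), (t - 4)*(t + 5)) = t + 5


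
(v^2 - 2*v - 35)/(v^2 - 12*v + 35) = (v + 5)/(v - 5)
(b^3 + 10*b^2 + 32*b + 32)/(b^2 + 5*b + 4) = (b^2 + 6*b + 8)/(b + 1)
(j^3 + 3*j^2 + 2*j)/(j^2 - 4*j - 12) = j*(j + 1)/(j - 6)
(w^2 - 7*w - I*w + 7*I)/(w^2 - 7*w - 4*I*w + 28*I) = (w - I)/(w - 4*I)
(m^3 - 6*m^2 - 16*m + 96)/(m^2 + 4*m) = m - 10 + 24/m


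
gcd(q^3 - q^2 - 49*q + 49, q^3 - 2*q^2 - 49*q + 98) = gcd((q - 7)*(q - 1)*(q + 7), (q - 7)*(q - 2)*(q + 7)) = q^2 - 49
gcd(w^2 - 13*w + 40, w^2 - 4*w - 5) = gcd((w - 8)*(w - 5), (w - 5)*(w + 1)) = w - 5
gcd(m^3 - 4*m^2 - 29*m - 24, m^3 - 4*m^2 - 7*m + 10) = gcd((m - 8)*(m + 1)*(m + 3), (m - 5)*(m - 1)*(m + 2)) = 1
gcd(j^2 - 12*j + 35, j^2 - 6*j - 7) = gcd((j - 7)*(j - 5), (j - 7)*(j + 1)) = j - 7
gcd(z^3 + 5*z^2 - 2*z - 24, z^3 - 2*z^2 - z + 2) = z - 2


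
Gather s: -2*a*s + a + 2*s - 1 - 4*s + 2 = a + s*(-2*a - 2) + 1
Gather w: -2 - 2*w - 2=-2*w - 4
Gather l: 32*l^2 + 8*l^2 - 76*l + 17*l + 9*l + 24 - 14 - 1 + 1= 40*l^2 - 50*l + 10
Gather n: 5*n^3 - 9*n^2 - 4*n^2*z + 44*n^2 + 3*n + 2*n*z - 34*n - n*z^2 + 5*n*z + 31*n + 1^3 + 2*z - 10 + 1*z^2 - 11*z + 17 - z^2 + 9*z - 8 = 5*n^3 + n^2*(35 - 4*z) + n*(-z^2 + 7*z)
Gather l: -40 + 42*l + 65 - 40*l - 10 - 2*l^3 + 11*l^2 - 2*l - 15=-2*l^3 + 11*l^2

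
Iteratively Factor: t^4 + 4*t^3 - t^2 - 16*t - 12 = (t + 2)*(t^3 + 2*t^2 - 5*t - 6) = (t - 2)*(t + 2)*(t^2 + 4*t + 3) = (t - 2)*(t + 1)*(t + 2)*(t + 3)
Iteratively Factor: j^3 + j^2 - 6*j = (j)*(j^2 + j - 6) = j*(j + 3)*(j - 2)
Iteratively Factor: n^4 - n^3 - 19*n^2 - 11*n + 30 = (n + 2)*(n^3 - 3*n^2 - 13*n + 15) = (n + 2)*(n + 3)*(n^2 - 6*n + 5) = (n - 5)*(n + 2)*(n + 3)*(n - 1)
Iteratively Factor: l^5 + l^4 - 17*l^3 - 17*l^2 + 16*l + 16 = (l - 1)*(l^4 + 2*l^3 - 15*l^2 - 32*l - 16) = (l - 4)*(l - 1)*(l^3 + 6*l^2 + 9*l + 4) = (l - 4)*(l - 1)*(l + 1)*(l^2 + 5*l + 4) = (l - 4)*(l - 1)*(l + 1)*(l + 4)*(l + 1)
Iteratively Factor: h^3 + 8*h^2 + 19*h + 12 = (h + 1)*(h^2 + 7*h + 12) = (h + 1)*(h + 3)*(h + 4)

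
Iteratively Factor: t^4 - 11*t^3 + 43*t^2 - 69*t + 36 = (t - 3)*(t^3 - 8*t^2 + 19*t - 12) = (t - 4)*(t - 3)*(t^2 - 4*t + 3) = (t - 4)*(t - 3)^2*(t - 1)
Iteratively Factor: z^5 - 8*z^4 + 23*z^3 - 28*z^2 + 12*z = (z)*(z^4 - 8*z^3 + 23*z^2 - 28*z + 12) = z*(z - 1)*(z^3 - 7*z^2 + 16*z - 12) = z*(z - 3)*(z - 1)*(z^2 - 4*z + 4) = z*(z - 3)*(z - 2)*(z - 1)*(z - 2)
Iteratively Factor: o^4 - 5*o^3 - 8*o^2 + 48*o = (o + 3)*(o^3 - 8*o^2 + 16*o) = (o - 4)*(o + 3)*(o^2 - 4*o) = o*(o - 4)*(o + 3)*(o - 4)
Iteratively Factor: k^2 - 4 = (k + 2)*(k - 2)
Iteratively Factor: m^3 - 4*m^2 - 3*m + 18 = (m - 3)*(m^2 - m - 6) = (m - 3)^2*(m + 2)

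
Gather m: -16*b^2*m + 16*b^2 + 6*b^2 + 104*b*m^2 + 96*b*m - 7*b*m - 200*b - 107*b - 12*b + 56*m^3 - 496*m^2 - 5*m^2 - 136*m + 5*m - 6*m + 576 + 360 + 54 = 22*b^2 - 319*b + 56*m^3 + m^2*(104*b - 501) + m*(-16*b^2 + 89*b - 137) + 990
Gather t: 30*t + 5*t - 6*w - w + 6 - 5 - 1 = 35*t - 7*w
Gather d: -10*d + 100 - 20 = 80 - 10*d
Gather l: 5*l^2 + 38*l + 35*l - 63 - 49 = 5*l^2 + 73*l - 112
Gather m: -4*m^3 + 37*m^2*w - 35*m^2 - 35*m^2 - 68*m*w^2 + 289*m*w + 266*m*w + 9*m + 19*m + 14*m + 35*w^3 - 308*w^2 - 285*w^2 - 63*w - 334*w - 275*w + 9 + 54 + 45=-4*m^3 + m^2*(37*w - 70) + m*(-68*w^2 + 555*w + 42) + 35*w^3 - 593*w^2 - 672*w + 108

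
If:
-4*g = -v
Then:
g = v/4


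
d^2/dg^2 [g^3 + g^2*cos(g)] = -g^2*cos(g) - 4*g*sin(g) + 6*g + 2*cos(g)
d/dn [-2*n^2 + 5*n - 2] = 5 - 4*n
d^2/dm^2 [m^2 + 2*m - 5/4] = 2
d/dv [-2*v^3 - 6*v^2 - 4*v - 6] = -6*v^2 - 12*v - 4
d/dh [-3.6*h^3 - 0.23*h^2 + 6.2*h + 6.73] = -10.8*h^2 - 0.46*h + 6.2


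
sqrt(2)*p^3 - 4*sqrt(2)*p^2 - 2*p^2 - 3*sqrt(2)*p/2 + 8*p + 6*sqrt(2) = (p - 4)*(p - 3*sqrt(2)/2)*(sqrt(2)*p + 1)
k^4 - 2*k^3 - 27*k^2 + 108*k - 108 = (k - 3)^2*(k - 2)*(k + 6)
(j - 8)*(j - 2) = j^2 - 10*j + 16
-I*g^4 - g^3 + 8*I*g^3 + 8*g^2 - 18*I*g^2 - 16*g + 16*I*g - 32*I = (g - 4)^2*(g - 2*I)*(-I*g + 1)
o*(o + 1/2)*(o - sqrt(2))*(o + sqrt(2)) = o^4 + o^3/2 - 2*o^2 - o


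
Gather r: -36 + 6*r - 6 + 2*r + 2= 8*r - 40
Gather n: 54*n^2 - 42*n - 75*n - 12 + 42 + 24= 54*n^2 - 117*n + 54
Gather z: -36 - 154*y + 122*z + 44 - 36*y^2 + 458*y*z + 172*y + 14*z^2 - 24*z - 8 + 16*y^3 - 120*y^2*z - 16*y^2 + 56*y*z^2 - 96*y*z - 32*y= 16*y^3 - 52*y^2 - 14*y + z^2*(56*y + 14) + z*(-120*y^2 + 362*y + 98)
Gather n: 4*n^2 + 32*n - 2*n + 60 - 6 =4*n^2 + 30*n + 54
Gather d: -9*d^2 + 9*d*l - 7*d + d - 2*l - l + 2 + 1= -9*d^2 + d*(9*l - 6) - 3*l + 3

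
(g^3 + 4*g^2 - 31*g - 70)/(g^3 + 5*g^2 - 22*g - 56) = (g - 5)/(g - 4)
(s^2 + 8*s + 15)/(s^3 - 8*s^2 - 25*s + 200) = (s + 3)/(s^2 - 13*s + 40)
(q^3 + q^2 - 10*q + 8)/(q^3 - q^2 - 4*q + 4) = (q + 4)/(q + 2)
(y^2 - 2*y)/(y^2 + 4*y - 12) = y/(y + 6)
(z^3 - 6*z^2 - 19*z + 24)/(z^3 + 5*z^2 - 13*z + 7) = (z^2 - 5*z - 24)/(z^2 + 6*z - 7)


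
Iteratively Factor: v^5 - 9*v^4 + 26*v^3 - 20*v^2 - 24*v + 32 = (v - 2)*(v^4 - 7*v^3 + 12*v^2 + 4*v - 16) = (v - 4)*(v - 2)*(v^3 - 3*v^2 + 4) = (v - 4)*(v - 2)^2*(v^2 - v - 2) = (v - 4)*(v - 2)^2*(v + 1)*(v - 2)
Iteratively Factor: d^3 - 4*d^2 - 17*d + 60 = (d - 5)*(d^2 + d - 12) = (d - 5)*(d + 4)*(d - 3)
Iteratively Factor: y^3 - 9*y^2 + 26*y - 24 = (y - 2)*(y^2 - 7*y + 12) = (y - 3)*(y - 2)*(y - 4)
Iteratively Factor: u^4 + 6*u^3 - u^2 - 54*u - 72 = (u + 3)*(u^3 + 3*u^2 - 10*u - 24) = (u + 3)*(u + 4)*(u^2 - u - 6) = (u - 3)*(u + 3)*(u + 4)*(u + 2)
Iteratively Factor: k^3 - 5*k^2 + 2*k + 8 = (k + 1)*(k^2 - 6*k + 8) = (k - 4)*(k + 1)*(k - 2)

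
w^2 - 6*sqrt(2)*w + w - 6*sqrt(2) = (w + 1)*(w - 6*sqrt(2))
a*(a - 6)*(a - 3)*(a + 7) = a^4 - 2*a^3 - 45*a^2 + 126*a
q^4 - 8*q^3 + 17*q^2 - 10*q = q*(q - 5)*(q - 2)*(q - 1)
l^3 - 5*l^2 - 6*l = l*(l - 6)*(l + 1)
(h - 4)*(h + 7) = h^2 + 3*h - 28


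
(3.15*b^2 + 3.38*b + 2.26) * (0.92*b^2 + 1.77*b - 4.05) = 2.898*b^4 + 8.6851*b^3 - 4.6957*b^2 - 9.6888*b - 9.153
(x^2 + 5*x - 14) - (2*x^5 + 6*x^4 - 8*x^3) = -2*x^5 - 6*x^4 + 8*x^3 + x^2 + 5*x - 14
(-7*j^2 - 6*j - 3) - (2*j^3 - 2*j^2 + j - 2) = -2*j^3 - 5*j^2 - 7*j - 1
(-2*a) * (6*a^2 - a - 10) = -12*a^3 + 2*a^2 + 20*a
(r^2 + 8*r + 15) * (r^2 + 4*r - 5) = r^4 + 12*r^3 + 42*r^2 + 20*r - 75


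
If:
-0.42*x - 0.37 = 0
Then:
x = -0.88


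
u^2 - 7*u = u*(u - 7)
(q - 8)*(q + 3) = q^2 - 5*q - 24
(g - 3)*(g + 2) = g^2 - g - 6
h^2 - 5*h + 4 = (h - 4)*(h - 1)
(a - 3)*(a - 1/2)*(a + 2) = a^3 - 3*a^2/2 - 11*a/2 + 3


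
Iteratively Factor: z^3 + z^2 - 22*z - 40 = (z - 5)*(z^2 + 6*z + 8) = (z - 5)*(z + 2)*(z + 4)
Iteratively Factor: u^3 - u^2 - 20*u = (u)*(u^2 - u - 20) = u*(u - 5)*(u + 4)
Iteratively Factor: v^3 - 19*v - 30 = (v + 3)*(v^2 - 3*v - 10) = (v - 5)*(v + 3)*(v + 2)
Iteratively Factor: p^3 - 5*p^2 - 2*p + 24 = (p - 4)*(p^2 - p - 6) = (p - 4)*(p + 2)*(p - 3)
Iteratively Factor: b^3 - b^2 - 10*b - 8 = (b - 4)*(b^2 + 3*b + 2) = (b - 4)*(b + 1)*(b + 2)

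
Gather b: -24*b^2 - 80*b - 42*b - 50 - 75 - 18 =-24*b^2 - 122*b - 143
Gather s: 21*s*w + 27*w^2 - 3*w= 21*s*w + 27*w^2 - 3*w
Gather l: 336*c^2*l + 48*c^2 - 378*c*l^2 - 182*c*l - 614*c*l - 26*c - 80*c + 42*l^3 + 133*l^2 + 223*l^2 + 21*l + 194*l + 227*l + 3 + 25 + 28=48*c^2 - 106*c + 42*l^3 + l^2*(356 - 378*c) + l*(336*c^2 - 796*c + 442) + 56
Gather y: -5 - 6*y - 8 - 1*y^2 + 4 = -y^2 - 6*y - 9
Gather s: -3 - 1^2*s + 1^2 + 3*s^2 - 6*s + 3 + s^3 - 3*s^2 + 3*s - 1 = s^3 - 4*s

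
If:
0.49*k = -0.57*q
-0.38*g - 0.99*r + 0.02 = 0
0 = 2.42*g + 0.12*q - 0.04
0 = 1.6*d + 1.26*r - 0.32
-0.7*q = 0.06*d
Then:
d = 0.19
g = 0.02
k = 0.02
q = -0.02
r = 0.01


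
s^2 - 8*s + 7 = (s - 7)*(s - 1)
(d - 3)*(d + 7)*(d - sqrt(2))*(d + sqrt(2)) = d^4 + 4*d^3 - 23*d^2 - 8*d + 42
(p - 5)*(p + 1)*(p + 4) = p^3 - 21*p - 20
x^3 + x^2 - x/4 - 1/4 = (x - 1/2)*(x + 1/2)*(x + 1)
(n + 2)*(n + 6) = n^2 + 8*n + 12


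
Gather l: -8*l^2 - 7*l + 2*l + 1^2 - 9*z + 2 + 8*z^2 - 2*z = -8*l^2 - 5*l + 8*z^2 - 11*z + 3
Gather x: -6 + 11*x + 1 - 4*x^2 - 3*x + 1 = -4*x^2 + 8*x - 4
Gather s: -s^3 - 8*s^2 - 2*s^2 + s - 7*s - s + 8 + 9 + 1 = -s^3 - 10*s^2 - 7*s + 18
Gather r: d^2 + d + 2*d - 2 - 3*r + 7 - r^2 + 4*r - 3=d^2 + 3*d - r^2 + r + 2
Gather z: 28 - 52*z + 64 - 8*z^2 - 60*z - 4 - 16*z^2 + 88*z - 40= -24*z^2 - 24*z + 48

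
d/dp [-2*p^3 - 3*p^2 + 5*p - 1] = -6*p^2 - 6*p + 5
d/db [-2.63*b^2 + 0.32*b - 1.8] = 0.32 - 5.26*b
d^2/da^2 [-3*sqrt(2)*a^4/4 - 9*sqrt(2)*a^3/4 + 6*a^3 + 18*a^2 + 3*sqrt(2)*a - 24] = -9*sqrt(2)*a^2 - 27*sqrt(2)*a/2 + 36*a + 36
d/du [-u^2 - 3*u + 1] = -2*u - 3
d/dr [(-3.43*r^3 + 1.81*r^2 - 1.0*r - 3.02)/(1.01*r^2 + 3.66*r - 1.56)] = (-3.4643*r^4 - 25.1076*r^3 + 23.687*r^2 + 0.453199999999999*r + 12.6132)/(1.0201*r^4 + 7.3932*r^3 + 10.2444*r^2 - 11.4192*r + 2.4336)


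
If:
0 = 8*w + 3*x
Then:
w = -3*x/8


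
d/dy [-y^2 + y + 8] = 1 - 2*y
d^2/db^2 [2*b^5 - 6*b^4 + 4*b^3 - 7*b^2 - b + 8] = 40*b^3 - 72*b^2 + 24*b - 14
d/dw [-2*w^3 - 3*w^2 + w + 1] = -6*w^2 - 6*w + 1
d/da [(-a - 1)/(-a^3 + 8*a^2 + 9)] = (a^3 - 8*a^2 - a*(a + 1)*(3*a - 16) - 9)/(-a^3 + 8*a^2 + 9)^2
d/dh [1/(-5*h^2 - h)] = (10*h + 1)/(h^2*(5*h + 1)^2)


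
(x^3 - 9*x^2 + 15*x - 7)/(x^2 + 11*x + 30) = (x^3 - 9*x^2 + 15*x - 7)/(x^2 + 11*x + 30)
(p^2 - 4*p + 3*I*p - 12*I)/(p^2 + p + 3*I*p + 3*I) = (p - 4)/(p + 1)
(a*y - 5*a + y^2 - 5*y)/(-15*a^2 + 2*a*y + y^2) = (a*y - 5*a + y^2 - 5*y)/(-15*a^2 + 2*a*y + y^2)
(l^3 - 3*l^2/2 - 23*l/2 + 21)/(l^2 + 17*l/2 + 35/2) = (l^2 - 5*l + 6)/(l + 5)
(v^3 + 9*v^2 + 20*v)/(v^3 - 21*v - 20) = v*(v + 5)/(v^2 - 4*v - 5)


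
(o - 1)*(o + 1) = o^2 - 1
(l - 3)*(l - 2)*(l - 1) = l^3 - 6*l^2 + 11*l - 6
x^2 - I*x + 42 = (x - 7*I)*(x + 6*I)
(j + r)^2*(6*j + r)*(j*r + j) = 6*j^4*r + 6*j^4 + 13*j^3*r^2 + 13*j^3*r + 8*j^2*r^3 + 8*j^2*r^2 + j*r^4 + j*r^3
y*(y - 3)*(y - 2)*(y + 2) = y^4 - 3*y^3 - 4*y^2 + 12*y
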